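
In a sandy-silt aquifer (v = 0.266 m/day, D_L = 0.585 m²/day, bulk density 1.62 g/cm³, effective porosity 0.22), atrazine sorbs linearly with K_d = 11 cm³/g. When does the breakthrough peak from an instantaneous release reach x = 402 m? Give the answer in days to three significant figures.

123000 days

Retardation factor R = 1 + ρ_b·K_d/n = 1 + 1.62 × 11/0.22 = 82.00.
Sorption retards both mechanisms: v_R = v/R = 0.003244 m/day, D_R = D/R = 0.007134 m²/day.
Peak time from v_R²t² + 2D_R t − x² = 0: t = (√(D_R² + v_R²x²) − D_R)/v_R².
√(D_R² + v_R²x²) = √(0.007134² + 0.003244² × 402²) = 1.304; v_R² = 1.052e-05.
t = (1.304 − 0.007134)/1.052e-05 = 123000 days.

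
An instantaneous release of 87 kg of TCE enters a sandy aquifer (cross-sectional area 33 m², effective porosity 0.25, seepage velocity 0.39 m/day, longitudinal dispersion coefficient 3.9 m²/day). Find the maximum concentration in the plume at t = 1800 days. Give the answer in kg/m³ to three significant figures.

The peak of an instantaneous 1D plume sits at x = vt; there the Gaussian factor is 1 and C_max = M/(n_e·A·√(4πDt)), where n_e·A is the pore area the mass is dissolved in.
√(4πDt) = √(4π × 3.9 × 1800) = 297.0 m, so C_max = 87/(0.25 × 33 × 297.0) = 0.0355 kg/m³.

0.0355 kg/m³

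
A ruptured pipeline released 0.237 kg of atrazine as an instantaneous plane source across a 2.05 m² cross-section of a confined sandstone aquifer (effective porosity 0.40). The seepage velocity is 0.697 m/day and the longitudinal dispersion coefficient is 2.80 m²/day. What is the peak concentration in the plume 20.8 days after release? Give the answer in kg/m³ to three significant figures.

The peak of an instantaneous 1D plume sits at x = vt; there the Gaussian factor is 1 and C_max = M/(n_e·A·√(4πDt)), where n_e·A is the pore area the mass is dissolved in.
√(4πDt) = √(4π × 2.80 × 20.8) = 27.05 m, so C_max = 0.237/(0.40 × 2.05 × 27.05) = 0.0107 kg/m³.

0.0107 kg/m³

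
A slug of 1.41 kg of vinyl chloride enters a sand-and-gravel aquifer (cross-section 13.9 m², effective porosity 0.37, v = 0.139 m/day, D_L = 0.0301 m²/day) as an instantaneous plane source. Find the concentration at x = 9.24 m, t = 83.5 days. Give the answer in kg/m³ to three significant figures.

For an instantaneous plane source, C(x,t) = M/(n_e·A·√(4πDt)) · exp(−(x−vt)²/(4Dt)), with n_e·A the pore (flow) area.
Plume center vt = 0.139 × 83.5 = 11.6065 m, so the well at 9.24 m is 2.3665 m upgradient of the peak.
√(4πDt) = 5.620 m, giving peak height M/(n_e·A·√(4πDt)) = 1.41/(0.37 × 13.9 × 5.620) = 0.04878 kg/m³.
(x−vt)²/(4Dt) = (-2.3665)²/(4 × 0.0301 × 83.5) = 0.5571; exp(−0.5571) = 0.5729.
C = 0.04878 × 0.5729 = 0.0279 kg/m³.

0.0279 kg/m³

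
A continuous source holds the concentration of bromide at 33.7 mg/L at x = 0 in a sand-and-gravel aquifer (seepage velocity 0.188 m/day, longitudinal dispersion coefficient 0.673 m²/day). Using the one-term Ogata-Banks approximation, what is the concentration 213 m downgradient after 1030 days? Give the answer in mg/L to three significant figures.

For a continuous step input, C/C₀ ≈ ½·erfc((x−vt)/(2√(Dt))).
vt = 0.188 × 1030 = 193.64 m and 2√(Dt) = 2√(0.673 × 1030) = 52.66 m.
Argument (x−vt)/(2√(Dt)) = (213 − 193.64)/52.66 = 0.3676; ½·erfc(0.3676) = 0.3016.
C = 33.7 × 0.3016 = 10.2 mg/L.

10.2 mg/L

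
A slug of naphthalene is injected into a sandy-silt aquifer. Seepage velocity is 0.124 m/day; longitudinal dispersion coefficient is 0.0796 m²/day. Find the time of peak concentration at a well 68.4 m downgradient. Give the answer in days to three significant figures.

For the 1D instantaneous-source solution, setting ∂C/∂t = 0 at fixed x gives v²t² + 2Dt − x² = 0, so t = (√(D² + v²x²) − D)/v².
√(D² + v²x²) = √(0.0796² + 0.124² × 68.4²) = 8.482; v² = 0.015376.
t = (8.482 − 0.0796)/0.015376 = 546 days (vs. the pure-advection estimate x/v = 552 d).

546 days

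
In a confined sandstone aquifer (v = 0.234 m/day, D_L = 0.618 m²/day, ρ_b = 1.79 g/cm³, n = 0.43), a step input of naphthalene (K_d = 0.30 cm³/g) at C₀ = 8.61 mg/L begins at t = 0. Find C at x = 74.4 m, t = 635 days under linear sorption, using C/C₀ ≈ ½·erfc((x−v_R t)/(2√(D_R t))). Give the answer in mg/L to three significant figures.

Retardation factor R = 1 + ρ_b·K_d/n = 1 + 1.79 × 0.30/0.43 = 2.249.
Sorption retards both mechanisms: v_R = v/R = 0.1040 m/day, D_R = D/R = 0.2748 m²/day.
v_R·t = 0.1040 × 635 = 66.04 m; 2√(D_R t) = 26.42 m; argument = (74.4 − 66.04)/26.42 = 0.3164.
C = C₀ × ½·erfc(0.3164) = 8.61 × 0.3273 = 2.82 mg/L.

2.82 mg/L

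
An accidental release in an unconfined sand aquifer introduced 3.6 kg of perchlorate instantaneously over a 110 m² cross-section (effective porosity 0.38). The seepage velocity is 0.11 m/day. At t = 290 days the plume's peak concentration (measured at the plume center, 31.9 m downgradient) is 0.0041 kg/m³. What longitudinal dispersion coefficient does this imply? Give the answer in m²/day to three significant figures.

At the plume center C_max = M/(n_e·A·√(4πDt)), so D = M²/(4πt·(n_e·A·C_max)²).
n_e·A·C_max = 0.38 × 110 × 0.0041 = 0.1714 kg/m.
D = 3.6²/(4π × 290 × 0.1714²) = 0.121 m²/day.

0.121 m²/day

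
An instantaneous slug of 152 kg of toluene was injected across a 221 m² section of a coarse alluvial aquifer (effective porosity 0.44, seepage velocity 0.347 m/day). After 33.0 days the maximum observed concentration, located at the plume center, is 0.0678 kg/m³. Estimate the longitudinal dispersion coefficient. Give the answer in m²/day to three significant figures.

1.28 m²/day

At the plume center C_max = M/(n_e·A·√(4πDt)), so D = M²/(4πt·(n_e·A·C_max)²).
n_e·A·C_max = 0.44 × 221 × 0.0678 = 6.593 kg/m.
D = 152²/(4π × 33.0 × 6.593²) = 1.28 m²/day.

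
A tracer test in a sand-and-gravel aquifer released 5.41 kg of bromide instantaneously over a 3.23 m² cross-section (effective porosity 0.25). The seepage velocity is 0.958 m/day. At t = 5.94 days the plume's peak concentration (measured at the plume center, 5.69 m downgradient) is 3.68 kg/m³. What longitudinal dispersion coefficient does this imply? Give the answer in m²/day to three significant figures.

0.0444 m²/day

At the plume center C_max = M/(n_e·A·√(4πDt)), so D = M²/(4πt·(n_e·A·C_max)²).
n_e·A·C_max = 0.25 × 3.23 × 3.68 = 2.972 kg/m.
D = 5.41²/(4π × 5.94 × 2.972²) = 0.0444 m²/day.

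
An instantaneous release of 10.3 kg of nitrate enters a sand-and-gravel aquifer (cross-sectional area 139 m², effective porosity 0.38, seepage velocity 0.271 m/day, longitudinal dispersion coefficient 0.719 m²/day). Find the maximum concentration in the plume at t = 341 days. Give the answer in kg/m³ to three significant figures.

The peak of an instantaneous 1D plume sits at x = vt; there the Gaussian factor is 1 and C_max = M/(n_e·A·√(4πDt)), where n_e·A is the pore area the mass is dissolved in.
√(4πDt) = √(4π × 0.719 × 341) = 55.51 m, so C_max = 10.3/(0.38 × 139 × 55.51) = 0.00351 kg/m³.

0.00351 kg/m³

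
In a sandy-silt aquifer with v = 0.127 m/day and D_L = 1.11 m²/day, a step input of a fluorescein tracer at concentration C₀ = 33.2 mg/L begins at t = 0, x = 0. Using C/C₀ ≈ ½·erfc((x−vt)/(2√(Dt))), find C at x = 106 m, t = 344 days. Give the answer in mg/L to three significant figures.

0.401 mg/L

For a continuous step input, C/C₀ ≈ ½·erfc((x−vt)/(2√(Dt))).
vt = 0.127 × 344 = 43.688 m and 2√(Dt) = 2√(1.11 × 344) = 39.08 m.
Argument (x−vt)/(2√(Dt)) = (106 − 43.688)/39.08 = 1.594; ½·erfc(1.594) = 0.01209.
C = 33.2 × 0.01209 = 0.401 mg/L.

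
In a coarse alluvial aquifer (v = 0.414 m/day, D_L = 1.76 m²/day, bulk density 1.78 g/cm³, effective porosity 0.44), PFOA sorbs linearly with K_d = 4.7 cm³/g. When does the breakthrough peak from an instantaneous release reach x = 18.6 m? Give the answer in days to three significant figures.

717 days

Retardation factor R = 1 + ρ_b·K_d/n = 1 + 1.78 × 4.7/0.44 = 20.01.
Sorption retards both mechanisms: v_R = v/R = 0.02069 m/day, D_R = D/R = 0.08796 m²/day.
Peak time from v_R²t² + 2D_R t − x² = 0: t = (√(D_R² + v_R²x²) − D_R)/v_R².
√(D_R² + v_R²x²) = √(0.08796² + 0.02069² × 18.6²) = 0.3948; v_R² = 0.0004281.
t = (0.3948 − 0.08796)/0.0004281 = 717 days.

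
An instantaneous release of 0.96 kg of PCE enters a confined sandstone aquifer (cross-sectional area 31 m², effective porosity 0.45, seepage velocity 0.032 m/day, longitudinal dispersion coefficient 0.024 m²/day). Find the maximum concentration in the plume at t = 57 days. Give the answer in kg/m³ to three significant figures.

The peak of an instantaneous 1D plume sits at x = vt; there the Gaussian factor is 1 and C_max = M/(n_e·A·√(4πDt)), where n_e·A is the pore area the mass is dissolved in.
√(4πDt) = √(4π × 0.024 × 57) = 4.146 m, so C_max = 0.96/(0.45 × 31 × 4.146) = 0.0166 kg/m³.

0.0166 kg/m³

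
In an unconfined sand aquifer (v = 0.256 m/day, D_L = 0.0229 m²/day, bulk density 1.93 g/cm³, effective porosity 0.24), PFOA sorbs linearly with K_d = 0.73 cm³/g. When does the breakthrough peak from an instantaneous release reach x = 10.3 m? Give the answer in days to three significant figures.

Retardation factor R = 1 + ρ_b·K_d/n = 1 + 1.93 × 0.73/0.24 = 6.870.
Sorption retards both mechanisms: v_R = v/R = 0.03726 m/day, D_R = D/R = 0.003333 m²/day.
Peak time from v_R²t² + 2D_R t − x² = 0: t = (√(D_R² + v_R²x²) − D_R)/v_R².
√(D_R² + v_R²x²) = √(0.003333² + 0.03726² × 10.3²) = 0.3838; v_R² = 0.001388.
t = (0.3838 − 0.003333)/0.001388 = 274 days.

274 days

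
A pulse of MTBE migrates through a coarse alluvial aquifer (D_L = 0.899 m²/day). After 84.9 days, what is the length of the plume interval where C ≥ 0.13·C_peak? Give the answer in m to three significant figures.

The plume is Gaussian with σ = √(2Dt) = √(2 × 0.899 × 84.9) = 12.36 m.
C/C_peak = exp(−Δx²/(2σ²)) = 0.13 ⇒ Δx = σ·√(−2 ln 0.13) = 12.36 × 2.020 = 24.97 m.
Width = 2Δx = 49.9 m.

49.9 m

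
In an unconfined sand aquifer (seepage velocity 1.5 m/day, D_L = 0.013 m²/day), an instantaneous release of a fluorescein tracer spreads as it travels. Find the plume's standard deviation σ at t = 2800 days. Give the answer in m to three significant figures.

8.53 m

Dispersive spreading gives a Gaussian with σ² = 2Dt; advection only shifts the center.
σ = √(2 × 0.013 × 2800) = 8.53 m.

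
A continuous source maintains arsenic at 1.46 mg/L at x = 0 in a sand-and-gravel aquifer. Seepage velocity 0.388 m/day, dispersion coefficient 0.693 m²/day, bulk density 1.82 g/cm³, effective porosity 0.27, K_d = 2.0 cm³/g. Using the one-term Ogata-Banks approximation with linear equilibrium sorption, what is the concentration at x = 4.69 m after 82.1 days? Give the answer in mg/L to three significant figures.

Retardation factor R = 1 + ρ_b·K_d/n = 1 + 1.82 × 2.0/0.27 = 14.48.
Sorption retards both mechanisms: v_R = v/R = 0.02680 m/day, D_R = D/R = 0.04786 m²/day.
v_R·t = 0.02680 × 82.1 = 2.20028 m; 2√(D_R t) = 3.964 m; argument = (4.69 − 2.20028)/3.964 = 0.6281.
C = C₀ × ½·erfc(0.6281) = 1.46 × 0.1872 = 0.273 mg/L.

0.273 mg/L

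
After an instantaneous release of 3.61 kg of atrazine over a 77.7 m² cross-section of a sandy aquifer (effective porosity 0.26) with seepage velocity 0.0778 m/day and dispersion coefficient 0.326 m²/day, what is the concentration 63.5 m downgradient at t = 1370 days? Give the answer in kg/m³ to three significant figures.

0.000844 kg/m³

For an instantaneous plane source, C(x,t) = M/(n_e·A·√(4πDt)) · exp(−(x−vt)²/(4Dt)), with n_e·A the pore (flow) area.
Plume center vt = 0.0778 × 1370 = 106.586 m, so the well at 63.5 m is 43.086 m upgradient of the peak.
√(4πDt) = 74.92 m, giving peak height M/(n_e·A·√(4πDt)) = 3.61/(0.26 × 77.7 × 74.92) = 0.002385 kg/m³.
(x−vt)²/(4Dt) = (-43.086)²/(4 × 0.326 × 1370) = 1.039; exp(−1.039) = 0.3538.
C = 0.002385 × 0.3538 = 0.000844 kg/m³.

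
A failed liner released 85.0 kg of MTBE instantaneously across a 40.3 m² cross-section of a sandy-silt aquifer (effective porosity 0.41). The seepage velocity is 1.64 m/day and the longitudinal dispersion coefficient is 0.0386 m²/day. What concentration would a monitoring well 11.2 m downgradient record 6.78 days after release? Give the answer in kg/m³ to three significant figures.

2.82 kg/m³

For an instantaneous plane source, C(x,t) = M/(n_e·A·√(4πDt)) · exp(−(x−vt)²/(4Dt)), with n_e·A the pore (flow) area.
Plume center vt = 1.64 × 6.78 = 11.1192 m, so the well at 11.2 m is 0.0808 m downgradient of the peak.
√(4πDt) = 1.813 m, giving peak height M/(n_e·A·√(4πDt)) = 85.0/(0.41 × 40.3 × 1.813) = 2.837 kg/m³.
(x−vt)²/(4Dt) = (0.0808)²/(4 × 0.0386 × 6.78) = 0.006237; exp(−0.006237) = 0.9938.
C = 2.837 × 0.9938 = 2.82 kg/m³.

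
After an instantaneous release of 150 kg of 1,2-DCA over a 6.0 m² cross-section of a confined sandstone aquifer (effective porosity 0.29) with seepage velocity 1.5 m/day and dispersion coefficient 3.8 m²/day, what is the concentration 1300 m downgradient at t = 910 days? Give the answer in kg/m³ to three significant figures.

0.305 kg/m³

For an instantaneous plane source, C(x,t) = M/(n_e·A·√(4πDt)) · exp(−(x−vt)²/(4Dt)), with n_e·A the pore (flow) area.
Plume center vt = 1.5 × 910 = 1365 m, so the well at 1300 m is 65 m upgradient of the peak.
√(4πDt) = 208.5 m, giving peak height M/(n_e·A·√(4πDt)) = 150/(0.29 × 6.0 × 208.5) = 0.4135 kg/m³.
(x−vt)²/(4Dt) = (-65)²/(4 × 3.8 × 910) = 0.3055; exp(−0.3055) = 0.7368.
C = 0.4135 × 0.7368 = 0.305 kg/m³.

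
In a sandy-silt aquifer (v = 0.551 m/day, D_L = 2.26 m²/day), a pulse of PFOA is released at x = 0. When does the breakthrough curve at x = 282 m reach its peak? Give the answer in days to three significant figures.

504 days

For the 1D instantaneous-source solution, setting ∂C/∂t = 0 at fixed x gives v²t² + 2Dt − x² = 0, so t = (√(D² + v²x²) − D)/v².
√(D² + v²x²) = √(2.26² + 0.551² × 282²) = 155.4; v² = 0.303601.
t = (155.4 − 2.26)/0.303601 = 504 days (vs. the pure-advection estimate x/v = 512 d).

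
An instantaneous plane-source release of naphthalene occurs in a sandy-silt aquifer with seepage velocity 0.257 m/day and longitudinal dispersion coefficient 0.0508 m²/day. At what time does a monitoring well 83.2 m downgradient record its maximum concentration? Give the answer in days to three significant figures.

For the 1D instantaneous-source solution, setting ∂C/∂t = 0 at fixed x gives v²t² + 2Dt − x² = 0, so t = (√(D² + v²x²) − D)/v².
√(D² + v²x²) = √(0.0508² + 0.257² × 83.2²) = 21.38; v² = 0.066049.
t = (21.38 − 0.0508)/0.066049 = 323 days (vs. the pure-advection estimate x/v = 324 d).

323 days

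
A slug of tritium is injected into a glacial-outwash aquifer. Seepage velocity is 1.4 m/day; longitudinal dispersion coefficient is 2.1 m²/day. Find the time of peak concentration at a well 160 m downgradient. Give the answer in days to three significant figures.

113 days

For the 1D instantaneous-source solution, setting ∂C/∂t = 0 at fixed x gives v²t² + 2Dt − x² = 0, so t = (√(D² + v²x²) − D)/v².
√(D² + v²x²) = √(2.1² + 1.4² × 160²) = 224.0; v² = 1.96.
t = (224.0 − 2.1)/1.96 = 113 days (vs. the pure-advection estimate x/v = 114 d).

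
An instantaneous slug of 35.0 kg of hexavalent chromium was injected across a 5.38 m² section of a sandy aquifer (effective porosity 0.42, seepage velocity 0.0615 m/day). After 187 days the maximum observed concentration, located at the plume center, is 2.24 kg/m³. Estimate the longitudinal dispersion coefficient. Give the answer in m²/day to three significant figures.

0.0203 m²/day

At the plume center C_max = M/(n_e·A·√(4πDt)), so D = M²/(4πt·(n_e·A·C_max)²).
n_e·A·C_max = 0.42 × 5.38 × 2.24 = 5.062 kg/m.
D = 35.0²/(4π × 187 × 5.062²) = 0.0203 m²/day.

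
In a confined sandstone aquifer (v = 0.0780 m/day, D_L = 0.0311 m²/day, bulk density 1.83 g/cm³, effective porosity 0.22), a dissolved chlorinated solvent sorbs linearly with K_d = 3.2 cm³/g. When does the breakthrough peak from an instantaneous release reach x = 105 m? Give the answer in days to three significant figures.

37000 days

Retardation factor R = 1 + ρ_b·K_d/n = 1 + 1.83 × 3.2/0.22 = 27.62.
Sorption retards both mechanisms: v_R = v/R = 0.002824 m/day, D_R = D/R = 0.001126 m²/day.
Peak time from v_R²t² + 2D_R t − x² = 0: t = (√(D_R² + v_R²x²) − D_R)/v_R².
√(D_R² + v_R²x²) = √(0.001126² + 0.002824² × 105²) = 0.2965; v_R² = 7.975e-06.
t = (0.2965 − 0.001126)/7.975e-06 = 37000 days.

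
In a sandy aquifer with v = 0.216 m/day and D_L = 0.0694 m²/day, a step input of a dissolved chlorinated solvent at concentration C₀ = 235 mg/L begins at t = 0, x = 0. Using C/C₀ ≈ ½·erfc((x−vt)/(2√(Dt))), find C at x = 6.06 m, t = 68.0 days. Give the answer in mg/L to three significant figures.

For a continuous step input, C/C₀ ≈ ½·erfc((x−vt)/(2√(Dt))).
vt = 0.216 × 68.0 = 14.688 m and 2√(Dt) = 2√(0.0694 × 68.0) = 4.345 m.
Argument (x−vt)/(2√(Dt)) = (6.06 − 14.688)/4.345 = -1.986; ½·erfc(-1.986) = 0.9975.
C = 235 × 0.9975 = 234 mg/L.

234 mg/L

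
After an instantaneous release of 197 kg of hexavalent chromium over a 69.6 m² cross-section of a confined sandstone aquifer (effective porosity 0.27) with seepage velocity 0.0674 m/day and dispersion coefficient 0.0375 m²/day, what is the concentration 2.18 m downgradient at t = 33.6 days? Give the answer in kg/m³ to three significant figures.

For an instantaneous plane source, C(x,t) = M/(n_e·A·√(4πDt)) · exp(−(x−vt)²/(4Dt)), with n_e·A the pore (flow) area.
Plume center vt = 0.0674 × 33.6 = 2.26464 m, so the well at 2.18 m is 0.08464 m upgradient of the peak.
√(4πDt) = 3.979 m, giving peak height M/(n_e·A·√(4πDt)) = 197/(0.27 × 69.6 × 3.979) = 2.635 kg/m³.
(x−vt)²/(4Dt) = (-0.08464)²/(4 × 0.0375 × 33.6) = 0.001421; exp(−0.001421) = 0.9986.
C = 2.635 × 0.9986 = 2.63 kg/m³.

2.63 kg/m³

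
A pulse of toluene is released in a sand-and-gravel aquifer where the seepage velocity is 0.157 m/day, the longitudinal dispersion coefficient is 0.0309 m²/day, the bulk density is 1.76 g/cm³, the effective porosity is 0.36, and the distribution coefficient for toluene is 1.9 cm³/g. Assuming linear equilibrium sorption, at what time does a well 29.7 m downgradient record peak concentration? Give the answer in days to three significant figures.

1930 days

Retardation factor R = 1 + ρ_b·K_d/n = 1 + 1.76 × 1.9/0.36 = 10.29.
Sorption retards both mechanisms: v_R = v/R = 0.01526 m/day, D_R = D/R = 0.003003 m²/day.
Peak time from v_R²t² + 2D_R t − x² = 0: t = (√(D_R² + v_R²x²) − D_R)/v_R².
√(D_R² + v_R²x²) = √(0.003003² + 0.01526² × 29.7²) = 0.4532; v_R² = 0.0002329.
t = (0.4532 − 0.003003)/0.0002329 = 1930 days.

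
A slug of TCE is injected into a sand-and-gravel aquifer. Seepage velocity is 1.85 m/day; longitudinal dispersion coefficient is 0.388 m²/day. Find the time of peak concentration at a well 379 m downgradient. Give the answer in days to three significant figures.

For the 1D instantaneous-source solution, setting ∂C/∂t = 0 at fixed x gives v²t² + 2Dt − x² = 0, so t = (√(D² + v²x²) − D)/v².
√(D² + v²x²) = √(0.388² + 1.85² × 379²) = 701.2; v² = 3.4225.
t = (701.2 − 0.388)/3.4225 = 205 days (vs. the pure-advection estimate x/v = 205 d).

205 days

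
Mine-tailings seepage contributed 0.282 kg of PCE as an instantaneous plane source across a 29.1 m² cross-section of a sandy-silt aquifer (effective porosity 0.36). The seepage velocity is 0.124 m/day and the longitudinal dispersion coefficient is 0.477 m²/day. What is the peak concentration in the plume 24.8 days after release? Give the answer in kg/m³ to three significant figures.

The peak of an instantaneous 1D plume sits at x = vt; there the Gaussian factor is 1 and C_max = M/(n_e·A·√(4πDt)), where n_e·A is the pore area the mass is dissolved in.
√(4πDt) = √(4π × 0.477 × 24.8) = 12.19 m, so C_max = 0.282/(0.36 × 29.1 × 12.19) = 0.00221 kg/m³.

0.00221 kg/m³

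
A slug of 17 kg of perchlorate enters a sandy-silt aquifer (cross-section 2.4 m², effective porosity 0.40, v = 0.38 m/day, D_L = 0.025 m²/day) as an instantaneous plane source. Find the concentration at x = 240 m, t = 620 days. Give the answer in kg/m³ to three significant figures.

For an instantaneous plane source, C(x,t) = M/(n_e·A·√(4πDt)) · exp(−(x−vt)²/(4Dt)), with n_e·A the pore (flow) area.
Plume center vt = 0.38 × 620 = 235.6 m, so the well at 240 m is 4.4 m downgradient of the peak.
√(4πDt) = 13.96 m, giving peak height M/(n_e·A·√(4πDt)) = 17/(0.40 × 2.4 × 13.96) = 1.269 kg/m³.
(x−vt)²/(4Dt) = (4.4)²/(4 × 0.025 × 620) = 0.3123; exp(−0.3123) = 0.7318.
C = 1.269 × 0.7318 = 0.929 kg/m³.

0.929 kg/m³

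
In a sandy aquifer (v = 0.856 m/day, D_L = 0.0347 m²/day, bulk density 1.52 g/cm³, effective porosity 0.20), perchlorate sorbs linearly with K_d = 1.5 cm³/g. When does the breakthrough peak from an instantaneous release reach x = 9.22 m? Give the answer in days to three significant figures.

133 days

Retardation factor R = 1 + ρ_b·K_d/n = 1 + 1.52 × 1.5/0.20 = 12.40.
Sorption retards both mechanisms: v_R = v/R = 0.06903 m/day, D_R = D/R = 0.002798 m²/day.
Peak time from v_R²t² + 2D_R t − x² = 0: t = (√(D_R² + v_R²x²) − D_R)/v_R².
√(D_R² + v_R²x²) = √(0.002798² + 0.06903² × 9.22²) = 0.6365; v_R² = 0.004765.
t = (0.6365 − 0.002798)/0.004765 = 133 days.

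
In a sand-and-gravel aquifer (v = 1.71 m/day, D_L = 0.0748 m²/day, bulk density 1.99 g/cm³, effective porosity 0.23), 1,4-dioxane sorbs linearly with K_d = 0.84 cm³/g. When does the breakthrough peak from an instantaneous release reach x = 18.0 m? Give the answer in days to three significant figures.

Retardation factor R = 1 + ρ_b·K_d/n = 1 + 1.99 × 0.84/0.23 = 8.268.
Sorption retards both mechanisms: v_R = v/R = 0.2068 m/day, D_R = D/R = 0.009047 m²/day.
Peak time from v_R²t² + 2D_R t − x² = 0: t = (√(D_R² + v_R²x²) − D_R)/v_R².
√(D_R² + v_R²x²) = √(0.009047² + 0.2068² × 18.0²) = 3.722; v_R² = 0.04277.
t = (3.722 − 0.009047)/0.04277 = 86.8 days.

86.8 days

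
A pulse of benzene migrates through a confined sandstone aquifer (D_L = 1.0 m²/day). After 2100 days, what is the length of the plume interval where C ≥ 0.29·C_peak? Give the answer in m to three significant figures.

The plume is Gaussian with σ = √(2Dt) = √(2 × 1.0 × 2100) = 64.81 m.
C/C_peak = exp(−Δx²/(2σ²)) = 0.29 ⇒ Δx = σ·√(−2 ln 0.29) = 64.81 × 1.573 = 101.9 m.
Width = 2Δx = 204 m.

204 m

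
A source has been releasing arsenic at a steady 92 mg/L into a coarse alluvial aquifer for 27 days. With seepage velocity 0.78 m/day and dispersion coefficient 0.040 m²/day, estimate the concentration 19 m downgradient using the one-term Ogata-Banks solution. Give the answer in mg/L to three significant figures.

For a continuous step input, C/C₀ ≈ ½·erfc((x−vt)/(2√(Dt))).
vt = 0.78 × 27 = 21.06 m and 2√(Dt) = 2√(0.040 × 27) = 2.078 m.
Argument (x−vt)/(2√(Dt)) = (19 − 21.06)/2.078 = -0.9913; ½·erfc(-0.9913) = 0.9195.
C = 92 × 0.9195 = 84.6 mg/L.

84.6 mg/L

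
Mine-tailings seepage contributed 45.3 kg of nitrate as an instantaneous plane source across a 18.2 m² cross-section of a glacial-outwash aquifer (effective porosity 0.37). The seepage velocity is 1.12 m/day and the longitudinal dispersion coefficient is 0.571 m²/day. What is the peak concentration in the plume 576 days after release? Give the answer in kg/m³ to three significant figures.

The peak of an instantaneous 1D plume sits at x = vt; there the Gaussian factor is 1 and C_max = M/(n_e·A·√(4πDt)), where n_e·A is the pore area the mass is dissolved in.
√(4πDt) = √(4π × 0.571 × 576) = 64.29 m, so C_max = 45.3/(0.37 × 18.2 × 64.29) = 0.105 kg/m³.

0.105 kg/m³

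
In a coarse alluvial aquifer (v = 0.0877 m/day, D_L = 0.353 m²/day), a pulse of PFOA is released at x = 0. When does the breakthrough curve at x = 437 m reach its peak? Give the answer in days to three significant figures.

4940 days

For the 1D instantaneous-source solution, setting ∂C/∂t = 0 at fixed x gives v²t² + 2Dt − x² = 0, so t = (√(D² + v²x²) − D)/v².
√(D² + v²x²) = √(0.353² + 0.0877² × 437²) = 38.33; v² = 0.00769129.
t = (38.33 − 0.353)/0.00769129 = 4940 days (vs. the pure-advection estimate x/v = 4980 d).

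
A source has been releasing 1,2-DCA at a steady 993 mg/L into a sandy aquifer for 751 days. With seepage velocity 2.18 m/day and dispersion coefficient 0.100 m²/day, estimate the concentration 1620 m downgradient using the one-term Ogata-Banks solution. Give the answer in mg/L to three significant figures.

913 mg/L

For a continuous step input, C/C₀ ≈ ½·erfc((x−vt)/(2√(Dt))).
vt = 2.18 × 751 = 1637.18 m and 2√(Dt) = 2√(0.100 × 751) = 17.33 m.
Argument (x−vt)/(2√(Dt)) = (1620 − 1637.18)/17.33 = -0.9913; ½·erfc(-0.9913) = 0.9195.
C = 993 × 0.9195 = 913 mg/L.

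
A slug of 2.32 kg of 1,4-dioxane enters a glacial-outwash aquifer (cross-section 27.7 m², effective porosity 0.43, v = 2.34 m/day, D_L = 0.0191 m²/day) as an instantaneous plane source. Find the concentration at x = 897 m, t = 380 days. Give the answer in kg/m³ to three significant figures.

0.00251 kg/m³

For an instantaneous plane source, C(x,t) = M/(n_e·A·√(4πDt)) · exp(−(x−vt)²/(4Dt)), with n_e·A the pore (flow) area.
Plume center vt = 2.34 × 380 = 889.2 m, so the well at 897 m is 7.8 m downgradient of the peak.
√(4πDt) = 9.550 m, giving peak height M/(n_e·A·√(4πDt)) = 2.32/(0.43 × 27.7 × 9.550) = 0.02040 kg/m³.
(x−vt)²/(4Dt) = (7.8)²/(4 × 0.0191 × 380) = 2.096; exp(−2.096) = 0.1229.
C = 0.02040 × 0.1229 = 0.00251 kg/m³.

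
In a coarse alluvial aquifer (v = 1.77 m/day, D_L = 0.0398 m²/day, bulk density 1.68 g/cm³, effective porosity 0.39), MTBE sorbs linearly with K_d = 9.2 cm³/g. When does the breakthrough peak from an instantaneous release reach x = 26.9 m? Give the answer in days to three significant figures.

Retardation factor R = 1 + ρ_b·K_d/n = 1 + 1.68 × 9.2/0.39 = 40.63.
Sorption retards both mechanisms: v_R = v/R = 0.04356 m/day, D_R = D/R = 0.0009796 m²/day.
Peak time from v_R²t² + 2D_R t − x² = 0: t = (√(D_R² + v_R²x²) − D_R)/v_R².
√(D_R² + v_R²x²) = √(0.0009796² + 0.04356² × 26.9²) = 1.172; v_R² = 0.001897.
t = (1.172 − 0.0009796)/0.001897 = 617 days.

617 days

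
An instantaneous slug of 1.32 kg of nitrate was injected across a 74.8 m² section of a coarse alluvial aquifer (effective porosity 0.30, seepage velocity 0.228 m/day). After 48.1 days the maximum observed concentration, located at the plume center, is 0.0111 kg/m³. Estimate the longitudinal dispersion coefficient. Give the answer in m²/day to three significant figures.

At the plume center C_max = M/(n_e·A·√(4πDt)), so D = M²/(4πt·(n_e·A·C_max)²).
n_e·A·C_max = 0.30 × 74.8 × 0.0111 = 0.2491 kg/m.
D = 1.32²/(4π × 48.1 × 0.2491²) = 0.0465 m²/day.

0.0465 m²/day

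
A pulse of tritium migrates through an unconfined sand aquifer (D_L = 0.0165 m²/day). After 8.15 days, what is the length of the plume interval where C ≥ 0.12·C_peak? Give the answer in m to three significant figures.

The plume is Gaussian with σ = √(2Dt) = √(2 × 0.0165 × 8.15) = 0.5186 m.
C/C_peak = exp(−Δx²/(2σ²)) = 0.12 ⇒ Δx = σ·√(−2 ln 0.12) = 0.5186 × 2.059 = 1.068 m.
Width = 2Δx = 2.14 m.

2.14 m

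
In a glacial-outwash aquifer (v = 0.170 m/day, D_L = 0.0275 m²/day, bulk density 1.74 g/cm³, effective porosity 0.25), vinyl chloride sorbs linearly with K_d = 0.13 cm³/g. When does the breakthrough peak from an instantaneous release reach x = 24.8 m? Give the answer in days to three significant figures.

Retardation factor R = 1 + ρ_b·K_d/n = 1 + 1.74 × 0.13/0.25 = 1.905.
Sorption retards both mechanisms: v_R = v/R = 0.08924 m/day, D_R = D/R = 0.01444 m²/day.
Peak time from v_R²t² + 2D_R t − x² = 0: t = (√(D_R² + v_R²x²) − D_R)/v_R².
√(D_R² + v_R²x²) = √(0.01444² + 0.08924² × 24.8²) = 2.213; v_R² = 0.007964.
t = (2.213 − 0.01444)/0.007964 = 276 days.

276 days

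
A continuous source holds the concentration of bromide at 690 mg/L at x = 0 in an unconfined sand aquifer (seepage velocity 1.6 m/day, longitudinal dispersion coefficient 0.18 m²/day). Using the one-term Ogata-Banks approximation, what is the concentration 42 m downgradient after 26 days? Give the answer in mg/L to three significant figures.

For a continuous step input, C/C₀ ≈ ½·erfc((x−vt)/(2√(Dt))).
vt = 1.6 × 26 = 41.6 m and 2√(Dt) = 2√(0.18 × 26) = 4.327 m.
Argument (x−vt)/(2√(Dt)) = (42 − 41.6)/4.327 = 0.09244; ½·erfc(0.09244) = 0.4480.
C = 690 × 0.4480 = 309 mg/L.

309 mg/L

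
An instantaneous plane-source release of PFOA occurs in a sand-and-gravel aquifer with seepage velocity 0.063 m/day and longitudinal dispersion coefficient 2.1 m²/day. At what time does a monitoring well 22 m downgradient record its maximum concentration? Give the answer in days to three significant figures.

For the 1D instantaneous-source solution, setting ∂C/∂t = 0 at fixed x gives v²t² + 2Dt − x² = 0, so t = (√(D² + v²x²) − D)/v².
√(D² + v²x²) = √(2.1² + 0.063² × 22²) = 2.516; v² = 0.003969.
t = (2.516 − 2.1)/0.003969 = 105 days (vs. the pure-advection estimate x/v = 349 d).

105 days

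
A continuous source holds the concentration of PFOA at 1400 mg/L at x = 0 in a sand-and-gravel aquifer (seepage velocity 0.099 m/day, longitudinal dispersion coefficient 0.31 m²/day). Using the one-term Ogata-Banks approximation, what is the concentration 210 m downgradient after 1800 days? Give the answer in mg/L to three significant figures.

239 mg/L

For a continuous step input, C/C₀ ≈ ½·erfc((x−vt)/(2√(Dt))).
vt = 0.099 × 1800 = 178.2 m and 2√(Dt) = 2√(0.31 × 1800) = 47.24 m.
Argument (x−vt)/(2√(Dt)) = (210 − 178.2)/47.24 = 0.6732; ½·erfc(0.6732) = 0.1705.
C = 1400 × 0.1705 = 239 mg/L.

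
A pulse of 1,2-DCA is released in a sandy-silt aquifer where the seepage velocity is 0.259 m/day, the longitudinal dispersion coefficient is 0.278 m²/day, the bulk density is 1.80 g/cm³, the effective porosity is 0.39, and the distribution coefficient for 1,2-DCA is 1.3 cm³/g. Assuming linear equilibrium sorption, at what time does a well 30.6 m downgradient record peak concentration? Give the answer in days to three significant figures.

Retardation factor R = 1 + ρ_b·K_d/n = 1 + 1.80 × 1.3/0.39 = 7.000.
Sorption retards both mechanisms: v_R = v/R = 0.03700 m/day, D_R = D/R = 0.03971 m²/day.
Peak time from v_R²t² + 2D_R t − x² = 0: t = (√(D_R² + v_R²x²) − D_R)/v_R².
√(D_R² + v_R²x²) = √(0.03971² + 0.03700² × 30.6²) = 1.133; v_R² = 0.001369.
t = (1.133 − 0.03971)/0.001369 = 799 days.

799 days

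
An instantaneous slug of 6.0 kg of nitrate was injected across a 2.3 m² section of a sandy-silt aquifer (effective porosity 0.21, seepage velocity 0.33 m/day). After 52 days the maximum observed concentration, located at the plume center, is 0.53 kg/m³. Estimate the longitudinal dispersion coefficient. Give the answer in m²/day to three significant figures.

At the plume center C_max = M/(n_e·A·√(4πDt)), so D = M²/(4πt·(n_e·A·C_max)²).
n_e·A·C_max = 0.21 × 2.3 × 0.53 = 0.2560 kg/m.
D = 6.0²/(4π × 52 × 0.2560²) = 0.841 m²/day.

0.841 m²/day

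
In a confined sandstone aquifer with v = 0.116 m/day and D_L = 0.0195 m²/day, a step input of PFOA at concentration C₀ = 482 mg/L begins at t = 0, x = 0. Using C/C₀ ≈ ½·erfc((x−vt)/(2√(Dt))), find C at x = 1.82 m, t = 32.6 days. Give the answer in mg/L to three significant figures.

For a continuous step input, C/C₀ ≈ ½·erfc((x−vt)/(2√(Dt))).
vt = 0.116 × 32.6 = 3.7816 m and 2√(Dt) = 2√(0.0195 × 32.6) = 1.595 m.
Argument (x−vt)/(2√(Dt)) = (1.82 − 3.7816)/1.595 = -1.230; ½·erfc(-1.230) = 0.9590.
C = 482 × 0.9590 = 462 mg/L.

462 mg/L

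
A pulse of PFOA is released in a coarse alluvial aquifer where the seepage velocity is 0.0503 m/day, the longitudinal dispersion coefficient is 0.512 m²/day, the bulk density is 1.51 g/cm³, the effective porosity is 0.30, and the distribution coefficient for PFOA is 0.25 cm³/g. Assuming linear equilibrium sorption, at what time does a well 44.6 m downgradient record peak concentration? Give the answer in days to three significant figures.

Retardation factor R = 1 + ρ_b·K_d/n = 1 + 1.51 × 0.25/0.30 = 2.258.
Sorption retards both mechanisms: v_R = v/R = 0.02228 m/day, D_R = D/R = 0.2267 m²/day.
Peak time from v_R²t² + 2D_R t − x² = 0: t = (√(D_R² + v_R²x²) − D_R)/v_R².
√(D_R² + v_R²x²) = √(0.2267² + 0.02228² × 44.6²) = 1.019; v_R² = 0.0004964.
t = (1.019 − 0.2267)/0.0004964 = 1600 days.

1600 days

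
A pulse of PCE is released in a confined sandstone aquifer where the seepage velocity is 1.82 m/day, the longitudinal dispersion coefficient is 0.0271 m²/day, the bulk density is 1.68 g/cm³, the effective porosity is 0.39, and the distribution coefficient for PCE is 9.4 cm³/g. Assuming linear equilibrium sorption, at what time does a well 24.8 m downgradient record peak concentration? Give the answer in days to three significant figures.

565 days

Retardation factor R = 1 + ρ_b·K_d/n = 1 + 1.68 × 9.4/0.39 = 41.49.
Sorption retards both mechanisms: v_R = v/R = 0.04387 m/day, D_R = D/R = 0.0006532 m²/day.
Peak time from v_R²t² + 2D_R t − x² = 0: t = (√(D_R² + v_R²x²) − D_R)/v_R².
√(D_R² + v_R²x²) = √(0.0006532² + 0.04387² × 24.8²) = 1.088; v_R² = 0.001925.
t = (1.088 − 0.0006532)/0.001925 = 565 days.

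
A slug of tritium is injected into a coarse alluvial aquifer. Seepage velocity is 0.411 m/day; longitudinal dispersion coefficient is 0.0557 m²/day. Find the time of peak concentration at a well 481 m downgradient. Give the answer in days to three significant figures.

For the 1D instantaneous-source solution, setting ∂C/∂t = 0 at fixed x gives v²t² + 2Dt − x² = 0, so t = (√(D² + v²x²) − D)/v².
√(D² + v²x²) = √(0.0557² + 0.411² × 481²) = 197.7; v² = 0.168921.
t = (197.7 − 0.0557)/0.168921 = 1170 days (vs. the pure-advection estimate x/v = 1170 d).

1170 days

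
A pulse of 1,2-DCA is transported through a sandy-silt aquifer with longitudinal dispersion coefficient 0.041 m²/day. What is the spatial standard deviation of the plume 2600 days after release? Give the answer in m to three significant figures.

Dispersive spreading gives a Gaussian with σ² = 2Dt; advection only shifts the center.
σ = √(2 × 0.041 × 2600) = 14.6 m.

14.6 m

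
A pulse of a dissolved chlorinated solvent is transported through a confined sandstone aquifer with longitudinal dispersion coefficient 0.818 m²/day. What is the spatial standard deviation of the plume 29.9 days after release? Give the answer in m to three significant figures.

6.99 m

Dispersive spreading gives a Gaussian with σ² = 2Dt; advection only shifts the center.
σ = √(2 × 0.818 × 29.9) = 6.99 m.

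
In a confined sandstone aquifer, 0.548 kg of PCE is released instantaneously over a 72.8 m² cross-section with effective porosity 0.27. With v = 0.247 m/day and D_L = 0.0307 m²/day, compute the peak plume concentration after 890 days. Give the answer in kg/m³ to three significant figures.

0.00150 kg/m³

The peak of an instantaneous 1D plume sits at x = vt; there the Gaussian factor is 1 and C_max = M/(n_e·A·√(4πDt)), where n_e·A is the pore area the mass is dissolved in.
√(4πDt) = √(4π × 0.0307 × 890) = 18.53 m, so C_max = 0.548/(0.27 × 72.8 × 18.53) = 0.00150 kg/m³.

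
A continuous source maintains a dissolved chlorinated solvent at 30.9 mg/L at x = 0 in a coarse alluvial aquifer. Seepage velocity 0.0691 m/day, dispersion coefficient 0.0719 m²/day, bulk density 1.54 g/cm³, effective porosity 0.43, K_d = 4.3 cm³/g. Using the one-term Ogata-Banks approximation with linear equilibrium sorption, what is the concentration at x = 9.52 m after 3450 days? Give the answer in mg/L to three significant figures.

25.3 mg/L

Retardation factor R = 1 + ρ_b·K_d/n = 1 + 1.54 × 4.3/0.43 = 16.40.
Sorption retards both mechanisms: v_R = v/R = 0.004213 m/day, D_R = D/R = 0.004384 m²/day.
v_R·t = 0.004213 × 3450 = 14.53485 m; 2√(D_R t) = 7.778 m; argument = (9.52 − 14.53485)/7.778 = -0.6447.
C = C₀ × ½·erfc(-0.6447) = 30.9 × 0.8190 = 25.3 mg/L.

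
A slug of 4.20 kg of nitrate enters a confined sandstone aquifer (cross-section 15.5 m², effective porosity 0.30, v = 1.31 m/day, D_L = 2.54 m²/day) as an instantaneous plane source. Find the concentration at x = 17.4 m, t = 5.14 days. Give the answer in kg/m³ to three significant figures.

0.00798 kg/m³

For an instantaneous plane source, C(x,t) = M/(n_e·A·√(4πDt)) · exp(−(x−vt)²/(4Dt)), with n_e·A the pore (flow) area.
Plume center vt = 1.31 × 5.14 = 6.7334 m, so the well at 17.4 m is 10.6666 m downgradient of the peak.
√(4πDt) = 12.81 m, giving peak height M/(n_e·A·√(4πDt)) = 4.20/(0.30 × 15.5 × 12.81) = 0.07051 kg/m³.
(x−vt)²/(4Dt) = (10.6666)²/(4 × 2.54 × 5.14) = 2.179; exp(−2.179) = 0.1132.
C = 0.07051 × 0.1132 = 0.00798 kg/m³.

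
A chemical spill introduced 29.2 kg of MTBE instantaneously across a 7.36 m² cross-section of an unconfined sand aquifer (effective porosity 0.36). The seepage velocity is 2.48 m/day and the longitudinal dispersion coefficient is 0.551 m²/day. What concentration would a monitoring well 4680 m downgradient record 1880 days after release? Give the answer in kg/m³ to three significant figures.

0.0896 kg/m³

For an instantaneous plane source, C(x,t) = M/(n_e·A·√(4πDt)) · exp(−(x−vt)²/(4Dt)), with n_e·A the pore (flow) area.
Plume center vt = 2.48 × 1880 = 4662.4 m, so the well at 4680 m is 17.6 m downgradient of the peak.
√(4πDt) = 114.1 m, giving peak height M/(n_e·A·√(4πDt)) = 29.2/(0.36 × 7.36 × 114.1) = 0.09659 kg/m³.
(x−vt)²/(4Dt) = (17.6)²/(4 × 0.551 × 1880) = 0.07476; exp(−0.07476) = 0.9280.
C = 0.09659 × 0.9280 = 0.0896 kg/m³.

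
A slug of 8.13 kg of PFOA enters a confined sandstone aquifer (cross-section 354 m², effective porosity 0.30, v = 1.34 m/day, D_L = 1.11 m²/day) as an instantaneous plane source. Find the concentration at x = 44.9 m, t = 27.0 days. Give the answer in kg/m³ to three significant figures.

For an instantaneous plane source, C(x,t) = M/(n_e·A·√(4πDt)) · exp(−(x−vt)²/(4Dt)), with n_e·A the pore (flow) area.
Plume center vt = 1.34 × 27.0 = 36.18 m, so the well at 44.9 m is 8.72 m downgradient of the peak.
√(4πDt) = 19.41 m, giving peak height M/(n_e·A·√(4πDt)) = 8.13/(0.30 × 354 × 19.41) = 0.003944 kg/m³.
(x−vt)²/(4Dt) = (8.72)²/(4 × 1.11 × 27.0) = 0.6343; exp(−0.6343) = 0.5303.
C = 0.003944 × 0.5303 = 0.00209 kg/m³.

0.00209 kg/m³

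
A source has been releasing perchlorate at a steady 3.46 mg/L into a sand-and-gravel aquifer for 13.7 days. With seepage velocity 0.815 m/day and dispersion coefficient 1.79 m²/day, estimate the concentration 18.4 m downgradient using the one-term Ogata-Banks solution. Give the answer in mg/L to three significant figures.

0.522 mg/L

For a continuous step input, C/C₀ ≈ ½·erfc((x−vt)/(2√(Dt))).
vt = 0.815 × 13.7 = 11.1655 m and 2√(Dt) = 2√(1.79 × 13.7) = 9.904 m.
Argument (x−vt)/(2√(Dt)) = (18.4 − 11.1655)/9.904 = 0.7305; ½·erfc(0.7305) = 0.1508.
C = 3.46 × 0.1508 = 0.522 mg/L.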